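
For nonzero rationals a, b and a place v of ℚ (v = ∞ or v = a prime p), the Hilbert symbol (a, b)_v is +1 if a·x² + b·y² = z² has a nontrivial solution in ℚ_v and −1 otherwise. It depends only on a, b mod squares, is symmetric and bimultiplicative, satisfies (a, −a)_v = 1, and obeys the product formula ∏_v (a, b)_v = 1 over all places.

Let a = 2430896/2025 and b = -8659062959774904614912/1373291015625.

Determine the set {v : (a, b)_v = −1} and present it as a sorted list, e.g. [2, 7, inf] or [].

Mod squares: a ≡ 899, b ≡ -15114887. Check v ∈ {∞, 2, 3, 5, 13, 17, 23, 29, 31, 43}.
v=13: a=13^2·(≡11), b=13^2·(≡2) mod 13; (11|13)=-1, (2|13)=-1; (−1)^{2·2·6}·(-1)^2·(-1)^2 = +1.
v=43: a=43^0·(≡5), b=43^1·(≡10) mod 43; (5|43)=-1, (10|43)=+1; (−1)^{0·1·21}·(-1)^1·(+1)^0 = -1.
v=∞: 899 > 0 and -15114887 < 0  ⇒  (a,b)_∞ = +1.
v=3: a=3^-4·(≡2), b=3^-2·(≡1) mod 3; (2|3)=-1, (1|3)=+1; (−1)^{-4·-2·1}·(-1)^-2·(+1)^-4 = +1.
v=23: a=23^0·(≡3), b=23^1·(≡11) mod 23; (3|23)=+1, (11|23)=-1; (−1)^{0·1·11}·(+1)^1·(-1)^0 = +1.
v=31: a=31^1·(≡11), b=31^3·(≡11) mod 31; (11|31)=-1, (11|31)=-1; (−1)^{1·3·15}·(-1)^3·(-1)^1 = -1.
v=2: v_2(a)=4, v_2(b)=22; units ≡ 3, 1 (mod 8); ε·ε+αω+βω = 1·0+4·0+22·1 ≡ 0  ⇒  (a,b)_2 = +1.
v=29: a=29^1·(≡3), b=29^3·(≡26) mod 29; (3|29)=-1, (26|29)=-1; (−1)^{1·3·14}·(-1)^3·(-1)^1 = +1.
v=17: a=17^0·(≡16), b=17^1·(≡5) mod 17; (16|17)=+1, (5|17)=-1; (−1)^{0·1·8}·(+1)^1·(-1)^0 = +1.
v=5: a=5^-2·(≡1), b=5^-16·(≡2) mod 5; (1|5)=+1, (2|5)=-1; (−1)^{-2·-16·2}·(+1)^-16·(-1)^-2 = +1.
(899, -15114887 / ℚ) ramifies at {31, 43}: a division algebra.

[31, 43]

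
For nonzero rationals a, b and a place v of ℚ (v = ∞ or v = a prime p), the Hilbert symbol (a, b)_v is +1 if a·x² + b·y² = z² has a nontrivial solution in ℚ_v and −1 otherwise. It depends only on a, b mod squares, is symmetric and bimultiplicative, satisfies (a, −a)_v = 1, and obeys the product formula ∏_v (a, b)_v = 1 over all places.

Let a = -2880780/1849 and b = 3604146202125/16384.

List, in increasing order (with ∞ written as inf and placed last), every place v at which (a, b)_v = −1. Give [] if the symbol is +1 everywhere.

Mod squares: a ≡ -1995, b ≡ 285. Check v ∈ {∞, 2, 3, 5, 7, 17, 19, 43}.
v=43: a=43^-2·(≡5), b=43^0·(≡34) mod 43; (5|43)=-1, (34|43)=-1; (−1)^{-2·0·21}·(-1)^0·(-1)^-2 = +1.
v=7: a=7^1·(≡4), b=7^4·(≡3) mod 7; (4|7)=+1, (3|7)=-1; (−1)^{1·4·3}·(+1)^4·(-1)^1 = -1.
v=3: a=3^1·(≡1), b=3^7·(≡2) mod 3; (1|3)=+1, (2|3)=-1; (−1)^{1·7·1}·(+1)^7·(-1)^1 = +1.
v=19: a=19^3·(≡6), b=19^1·(≡14) mod 19; (6|19)=+1, (14|19)=-1; (−1)^{3·1·9}·(+1)^1·(-1)^3 = +1.
v=2: v_2(a)=2, v_2(b)=-14; units ≡ 5, 5 (mod 8); ε·ε+αω+βω = 0·0+2·1+-14·1 ≡ 0  ⇒  (a,b)_2 = +1.
v=∞: -1995 < 0 and 285 > 0  ⇒  (a,b)_∞ = +1.
v=17: a=17^0·(≡7), b=17^2·(≡4) mod 17; (7|17)=-1, (4|17)=+1; (−1)^{0·2·8}·(-1)^2·(+1)^0 = +1.
v=5: a=5^1·(≡1), b=5^3·(≡3) mod 5; (1|5)=+1, (3|5)=-1; (−1)^{1·3·2}·(+1)^3·(-1)^1 = -1.
|Ram(-1995, 285)| = 2, even; anisotropic at {5, 7}.

[5, 7]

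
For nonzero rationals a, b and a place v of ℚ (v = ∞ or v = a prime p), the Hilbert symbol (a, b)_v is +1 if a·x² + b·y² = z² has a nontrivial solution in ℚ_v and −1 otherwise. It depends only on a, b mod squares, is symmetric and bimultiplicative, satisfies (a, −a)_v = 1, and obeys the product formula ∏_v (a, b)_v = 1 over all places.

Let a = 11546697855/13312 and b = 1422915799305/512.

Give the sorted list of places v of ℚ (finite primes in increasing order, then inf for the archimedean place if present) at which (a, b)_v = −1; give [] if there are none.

(a, b) ≡ (209235, 350610) mod (ℚ^×)²; places V = {2, 3, 5, 7, 11, 13, 29, 31, 37, ∞}.
(a,b)_5: α=1, u≡3; β=1, v≡3 (mod 5); (3|5)=-1, (3|5)=-1; sign (−1)^0·-1^1·-1^1 = +1.
(a,b)_31: α=0, u≡8; β=1, v≡17 (mod 31); (8|31)=+1, (17|31)=-1; sign (−1)^0·+1^1·-1^0 = +1.
(a,b)_2: α=-10, β=-9; u≡3, v≡1 (mod 8); ε(u)ε(v)=1·0, αω(v)=-10·0, βω(u)=-9·1; sum ≡ 1  ⇒  -1.
(a,b)_7: α=2, u≡3; β=2, v≡4 (mod 7); (3|7)=-1, (4|7)=+1; sign (−1)^0·-1^2·+1^2 = +1.
(a,b)_29: α=1, u≡28; β=1, v≡3 (mod 29); (28|29)=+1, (3|29)=-1; sign (−1)^0·+1^1·-1^1 = -1.
(a,b)_∞: sgn(209235)=+, sgn(350610)=+, so +1.
(a,b)_3: α=1, u≡1; β=1, v≡2 (mod 3); (1|3)=+1, (2|3)=-1; sign (−1)^1·+1^1·-1^1 = +1.
(a,b)_13: α=-1, u≡3; β=1, v≡11 (mod 13); (3|13)=+1, (11|13)=-1; sign (−1)^0·+1^1·-1^-1 = -1.
(a,b)_11: α=4, u≡5; β=2, v≡10 (mod 11); (5|11)=+1, (10|11)=-1; sign (−1)^0·+1^2·-1^4 = +1.
(a,b)_37: α=1, u≡18; β=2, v≡20 (mod 37); (18|37)=-1, (20|37)=-1; sign (−1)^0·-1^2·-1^1 = -1.
|Ram(209235, 350610)| = 4, even; anisotropic at {2, 13, 29, 37}.

[2, 13, 29, 37]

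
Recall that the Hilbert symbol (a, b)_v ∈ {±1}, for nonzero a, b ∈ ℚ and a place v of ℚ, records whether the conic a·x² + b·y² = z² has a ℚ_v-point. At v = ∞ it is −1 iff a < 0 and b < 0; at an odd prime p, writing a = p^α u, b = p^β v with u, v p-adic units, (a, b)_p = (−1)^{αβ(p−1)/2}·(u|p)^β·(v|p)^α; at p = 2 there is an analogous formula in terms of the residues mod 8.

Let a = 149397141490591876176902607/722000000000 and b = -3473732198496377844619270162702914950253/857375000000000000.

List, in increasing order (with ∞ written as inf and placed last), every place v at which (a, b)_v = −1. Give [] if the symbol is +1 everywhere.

(a, b) ≡ (35, -144259115) mod (ℚ^×)²; places V = {2, 3, 5, 7, 11, 13, 17, 19, 29, 37, 41, ∞}.
(a,b)_19: α=-2, u≡1; β=-3, v≡7 (mod 19); (1|19)=+1, (7|19)=+1; sign (−1)^0·+1^-3·+1^-2 = +1.
(a,b)_17: α=4, u≡9; β=6, v≡7 (mod 17); (9|17)=+1, (7|17)=-1; sign (−1)^0·+1^6·-1^4 = +1.
(a,b)_3: α=2, u≡2; β=4, v≡1 (mod 3); (2|3)=-1, (1|3)=+1; sign (−1)^0·-1^4·+1^2 = +1.
(a,b)_∞: sgn(35)=+, sgn(-144259115)=−, so +1.
(a,b)_5: α=-9, u≡3; β=-15, v≡3 (mod 5); (3|5)=-1, (3|5)=-1; sign (−1)^0·-1^-15·-1^-9 = +1.
(a,b)_2: α=-10, β=-12; u≡3, v≡5 (mod 8); ε(u)ε(v)=1·0, αω(v)=-10·1, βω(u)=-12·1; sum ≡ 0  ⇒  +1.
(a,b)_13: α=2, u≡4; β=3, v≡3 (mod 13); (4|13)=+1, (3|13)=+1; sign (−1)^0·+1^3·+1^2 = +1.
(a,b)_29: α=2, u≡22; β=4, v≡22 (mod 29); (22|29)=+1, (22|29)=+1; sign (−1)^0·+1^4·+1^2 = +1.
(a,b)_37: α=2, u≡24; β=3, v≡23 (mod 37); (24|37)=-1, (23|37)=-1; sign (−1)^0·-1^3·-1^2 = -1.
(a,b)_41: α=2, u≡6; β=3, v≡36 (mod 41); (6|41)=-1, (36|41)=+1; sign (−1)^0·-1^3·+1^2 = -1.
(a,b)_7: α=3, u≡3; β=5, v≡5 (mod 7); (3|7)=-1, (5|7)=-1; sign (−1)^1·-1^5·-1^3 = -1.
(a,b)_11: α=6, u≡7; β=7, v≡2 (mod 11); (7|11)=-1, (2|11)=-1; sign (−1)^0·-1^7·-1^6 = -1.
|Ram(35, -144259115)| = 4, even; anisotropic at {7, 11, 37, 41}.

[7, 11, 37, 41]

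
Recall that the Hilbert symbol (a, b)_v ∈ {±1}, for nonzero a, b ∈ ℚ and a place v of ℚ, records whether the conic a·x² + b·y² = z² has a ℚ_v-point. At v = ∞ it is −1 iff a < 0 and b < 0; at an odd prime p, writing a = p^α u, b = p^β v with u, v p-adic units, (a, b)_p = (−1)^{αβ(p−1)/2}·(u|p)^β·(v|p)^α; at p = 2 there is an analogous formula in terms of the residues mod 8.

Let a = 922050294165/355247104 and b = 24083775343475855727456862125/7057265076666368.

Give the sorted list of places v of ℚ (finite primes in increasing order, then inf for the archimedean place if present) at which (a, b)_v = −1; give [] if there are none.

[3, 5, 19, 41]

Mod squares: a ≡ 55965, b ≡ 440895. Check v ∈ {∞, 2, 3, 5, 7, 11, 13, 17, 19, 31, 41}.
v=5: a=5^1·(≡2), b=5^3·(≡4) mod 5; (2|5)=-1, (4|5)=+1; (−1)^{1·3·2}·(-1)^3·(+1)^1 = -1.
v=3: a=3^5·(≡1), b=3^7·(≡1) mod 3; (1|3)=+1, (1|3)=+1; (−1)^{5·7·1}·(+1)^7·(+1)^5 = -1.
v=7: a=7^1·(≡4), b=7^3·(≡3) mod 7; (4|7)=+1, (3|7)=-1; (−1)^{1·3·3}·(+1)^3·(-1)^1 = +1.
v=2: v_2(a)=-10, v_2(b)=-16; units ≡ 5, 7 (mod 8); ε·ε+αω+βω = 0·1+-10·0+-16·1 ≡ 0  ⇒  (a,b)_2 = +1.
v=∞: 55965 > 0 and 440895 > 0  ⇒  (a,b)_∞ = +1.
v=41: a=41^3·(≡7), b=41^8·(≡27) mod 41; (7|41)=-1, (27|41)=-1; (−1)^{3·8·20}·(-1)^8·(-1)^3 = -1.
v=11: a=11^2·(≡8), b=11^4·(≡3) mod 11; (8|11)=-1, (3|11)=+1; (−1)^{2·4·5}·(-1)^4·(+1)^2 = +1.
v=13: a=13^1·(≡11), b=13^3·(≡11) mod 13; (11|13)=-1, (11|13)=-1; (−1)^{1·3·6}·(-1)^3·(-1)^1 = +1.
v=31: a=31^-2·(≡2), b=31^-4·(≡30) mod 31; (2|31)=+1, (30|31)=-1; (−1)^{-2·-4·15}·(+1)^-4·(-1)^-2 = +1.
v=19: a=19^-2·(≡14), b=19^-3·(≡16) mod 19; (14|19)=-1, (16|19)=+1; (−1)^{-2·-3·9}·(-1)^-3·(+1)^-2 = -1.
v=17: a=17^0·(≡2), b=17^-1·(≡14) mod 17; (2|17)=+1, (14|17)=-1; (−1)^{0·-1·8}·(+1)^-1·(-1)^0 = +1.
|Ram(55965, 440895)| = 4, even; anisotropic at {3, 5, 19, 41}.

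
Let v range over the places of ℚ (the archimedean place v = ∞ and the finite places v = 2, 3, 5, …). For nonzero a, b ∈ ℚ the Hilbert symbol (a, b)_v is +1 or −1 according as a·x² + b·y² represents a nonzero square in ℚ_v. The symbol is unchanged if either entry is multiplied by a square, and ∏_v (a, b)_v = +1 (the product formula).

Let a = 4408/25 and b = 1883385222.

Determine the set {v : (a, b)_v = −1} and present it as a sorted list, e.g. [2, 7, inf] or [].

[17, 19, 23, 31]

Mod squares: a ≡ 1102, b ≡ 1883385222. Check v ∈ {∞, 2, 3, 5, 17, 19, 23, 29, 31, 47}.
v=23: a=23^0·(≡19), b=23^1·(≡12) mod 23; (19|23)=-1, (12|23)=+1; (−1)^{0·1·11}·(-1)^1·(+1)^0 = -1.
v=17: a=17^0·(≡7), b=17^1·(≡15) mod 17; (7|17)=-1, (15|17)=+1; (−1)^{0·1·8}·(-1)^1·(+1)^0 = -1.
v=5: a=5^-2·(≡3), b=5^0·(≡2) mod 5; (3|5)=-1, (2|5)=-1; (−1)^{-2·0·2}·(-1)^0·(-1)^-2 = +1.
v=29: a=29^1·(≡20), b=29^1·(≡7) mod 29; (20|29)=+1, (7|29)=+1; (−1)^{1·1·14}·(+1)^1·(+1)^1 = +1.
v=19: a=19^1·(≡7), b=19^1·(≡11) mod 19; (7|19)=+1, (11|19)=+1; (−1)^{1·1·9}·(+1)^1·(+1)^1 = -1.
v=2: v_2(a)=3, v_2(b)=1; units ≡ 7, 3 (mod 8); ε·ε+αω+βω = 1·1+3·1+1·0 ≡ 0  ⇒  (a,b)_2 = +1.
v=3: a=3^0·(≡1), b=3^1·(≡2) mod 3; (1|3)=+1, (2|3)=-1; (−1)^{0·1·1}·(+1)^1·(-1)^0 = +1.
v=∞: 1102 > 0 and 1883385222 > 0  ⇒  (a,b)_∞ = +1.
v=31: a=31^0·(≡30), b=31^1·(≡4) mod 31; (30|31)=-1, (4|31)=+1; (−1)^{0·1·15}·(-1)^1·(+1)^0 = -1.
v=47: a=47^0·(≡9), b=47^1·(≡14) mod 47; (9|47)=+1, (14|47)=+1; (−1)^{0·1·23}·(+1)^1·(+1)^0 = +1.
(1102, 1883385222 / ℚ) ramifies at {17, 19, 23, 31}: a division algebra.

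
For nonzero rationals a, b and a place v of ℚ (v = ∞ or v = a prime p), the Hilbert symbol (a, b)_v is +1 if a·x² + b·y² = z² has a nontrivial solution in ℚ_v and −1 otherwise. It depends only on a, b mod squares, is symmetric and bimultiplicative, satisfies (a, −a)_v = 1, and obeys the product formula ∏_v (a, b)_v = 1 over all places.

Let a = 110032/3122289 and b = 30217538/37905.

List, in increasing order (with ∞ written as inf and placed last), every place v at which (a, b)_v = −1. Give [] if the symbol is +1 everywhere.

[2, 5, 7, 13]

Mod squares: a ≡ 13, b ≡ 210. Check v ∈ {∞, 2, 3, 5, 7, 13, 19, 23, 31}.
v=31: a=31^-2·(≡3), b=31^0·(≡26) mod 31; (3|31)=-1, (26|31)=-1; (−1)^{-2·0·15}·(-1)^0·(-1)^-2 = +1.
v=7: a=7^0·(≡3), b=7^-1·(≡2) mod 7; (3|7)=-1, (2|7)=+1; (−1)^{0·-1·3}·(-1)^-1·(+1)^0 = -1.
v=19: a=19^-2·(≡15), b=19^-2·(≡9) mod 19; (15|19)=-1, (9|19)=+1; (−1)^{-2·-2·9}·(-1)^-2·(+1)^-2 = +1.
v=5: a=5^0·(≡3), b=5^-1·(≡3) mod 5; (3|5)=-1, (3|5)=-1; (−1)^{0·-1·2}·(-1)^-1·(-1)^0 = -1.
v=∞: 13 > 0 and 210 > 0  ⇒  (a,b)_∞ = +1.
v=13: a=13^1·(≡1), b=13^4·(≡7) mod 13; (1|13)=+1, (7|13)=-1; (−1)^{1·4·6}·(+1)^4·(-1)^1 = -1.
v=2: v_2(a)=4, v_2(b)=1; units ≡ 5, 1 (mod 8); ε·ε+αω+βω = 0·0+4·0+1·1 ≡ 1  ⇒  (a,b)_2 = -1.
v=23: a=23^2·(≡13), b=23^2·(≡13) mod 23; (13|23)=+1, (13|23)=+1; (−1)^{2·2·11}·(+1)^2·(+1)^2 = +1.
v=3: a=3^-2·(≡1), b=3^-1·(≡1) mod 3; (1|3)=+1, (1|3)=+1; (−1)^{-2·-1·1}·(+1)^-1·(+1)^-2 = +1.
|Ram(13, 210)| = 4, even; anisotropic at {2, 5, 7, 13}.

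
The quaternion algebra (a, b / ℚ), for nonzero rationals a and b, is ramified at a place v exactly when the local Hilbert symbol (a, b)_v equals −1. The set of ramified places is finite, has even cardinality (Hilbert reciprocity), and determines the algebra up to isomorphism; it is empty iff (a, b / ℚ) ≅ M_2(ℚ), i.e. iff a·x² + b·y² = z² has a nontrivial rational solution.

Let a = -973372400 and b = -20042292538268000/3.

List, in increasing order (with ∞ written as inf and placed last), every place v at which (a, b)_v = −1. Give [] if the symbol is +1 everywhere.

[11, 13, 17, inf]

Mod squares: a ≡ -119, b ≡ -4290. Check v ∈ {∞, 2, 3, 5, 7, 11, 13, 17}.
v=2: v_2(a)=4, v_2(b)=5; units ≡ 1, 7 (mod 8); ε·ε+αω+βω = 0·1+4·0+5·0 ≡ 0  ⇒  (a,b)_2 = +1.
v=13: a=13^2·(≡11), b=13^3·(≡7) mod 13; (11|13)=-1, (7|13)=-1; (−1)^{2·3·6}·(-1)^3·(-1)^2 = -1.
v=∞: -119 < 0 and -4290 < 0  ⇒  (a,b)_∞ = -1.
v=17: a=17^1·(≡7), b=17^2·(≡3) mod 17; (7|17)=-1, (3|17)=-1; (−1)^{1·2·8}·(-1)^2·(-1)^1 = -1.
v=11: a=11^2·(≡10), b=11^5·(≡6) mod 11; (10|11)=-1, (6|11)=-1; (−1)^{2·5·5}·(-1)^5·(-1)^2 = -1.
v=7: a=7^1·(≡1), b=7^2·(≡4) mod 7; (1|7)=+1, (4|7)=+1; (−1)^{1·2·3}·(+1)^2·(+1)^1 = +1.
v=5: a=5^2·(≡4), b=5^3·(≡2) mod 5; (4|5)=+1, (2|5)=-1; (−1)^{2·3·2}·(+1)^3·(-1)^2 = +1.
v=3: a=3^0·(≡1), b=3^-1·(≡1) mod 3; (1|3)=+1, (1|3)=+1; (−1)^{0·-1·1}·(+1)^-1·(+1)^0 = +1.
(-119, -4290 / ℚ) ramifies at {11, 13, 17, ∞}: a division algebra.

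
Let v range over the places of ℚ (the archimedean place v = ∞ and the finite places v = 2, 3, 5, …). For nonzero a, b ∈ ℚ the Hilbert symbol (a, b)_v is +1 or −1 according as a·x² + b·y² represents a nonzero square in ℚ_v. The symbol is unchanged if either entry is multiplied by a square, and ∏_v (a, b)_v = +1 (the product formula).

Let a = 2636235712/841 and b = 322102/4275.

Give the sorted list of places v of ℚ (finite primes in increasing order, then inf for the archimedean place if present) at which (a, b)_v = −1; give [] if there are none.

[11, 19]

(a, b) ≡ (943, 418) mod (ℚ^×)²; places V = {2, 3, 5, 11, 19, 23, 29, 41, ∞}.
(a,b)_5: α=0, u≡2; β=-2, v≡2 (mod 5); (2|5)=-1, (2|5)=-1; sign (−1)^0·-1^-2·-1^0 = +1.
(a,b)_11: α=2, u≡2; β=5, v≡5 (mod 11); (2|11)=-1, (5|11)=+1; sign (−1)^0·-1^5·+1^2 = -1.
(a,b)_∞: sgn(943)=+, sgn(418)=+, so +1.
(a,b)_3: α=0, u≡1; β=-2, v≡1 (mod 3); (1|3)=+1, (1|3)=+1; sign (−1)^0·+1^-2·+1^0 = +1.
(a,b)_23: α=1, u≡13; β=0, v≡12 (mod 23); (13|23)=+1, (12|23)=+1; sign (−1)^0·+1^0·+1^1 = +1.
(a,b)_19: α=2, u≡15; β=-1, v≡8 (mod 19); (15|19)=-1, (8|19)=-1; sign (−1)^0·-1^-1·-1^2 = -1.
(a,b)_2: α=6, β=1; u≡7, v≡1 (mod 8); ε(u)ε(v)=1·0, αω(v)=6·0, βω(u)=1·0; sum ≡ 0  ⇒  +1.
(a,b)_29: α=-2, u≡21; β=0, v≡12 (mod 29); (21|29)=-1, (12|29)=-1; sign (−1)^0·-1^0·-1^-2 = +1.
(a,b)_41: α=1, u≡36; β=0, v≡8 (mod 41); (36|41)=+1, (8|41)=+1; sign (−1)^0·+1^0·+1^1 = +1.
(943, 418 / ℚ) ramifies at {11, 19}: a division algebra.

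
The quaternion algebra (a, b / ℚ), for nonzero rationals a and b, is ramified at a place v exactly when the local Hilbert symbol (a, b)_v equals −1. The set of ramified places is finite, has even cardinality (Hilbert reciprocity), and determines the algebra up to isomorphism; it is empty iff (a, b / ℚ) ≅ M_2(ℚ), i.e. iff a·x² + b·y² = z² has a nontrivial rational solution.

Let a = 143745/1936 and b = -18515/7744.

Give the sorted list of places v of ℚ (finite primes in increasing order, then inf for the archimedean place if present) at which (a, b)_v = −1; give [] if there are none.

(a, b) ≡ (105, -35) mod (ℚ^×)²; places V = {2, 3, 5, 7, 11, 23, 37, ∞}.
(a,b)_5: α=1, u≡4; β=1, v≡3 (mod 5); (4|5)=+1, (3|5)=-1; sign (−1)^0·+1^1·-1^1 = -1.
(a,b)_∞: sgn(105)=+, sgn(-35)=−, so +1.
(a,b)_11: α=-2, u≡6; β=-2, v≡1 (mod 11); (6|11)=-1, (1|11)=+1; sign (−1)^0·-1^-2·+1^-2 = +1.
(a,b)_3: α=1, u≡2; β=0, v≡1 (mod 3); (2|3)=-1, (1|3)=+1; sign (−1)^0·-1^0·+1^1 = +1.
(a,b)_7: α=1, u≡1; β=1, v≡4 (mod 7); (1|7)=+1, (4|7)=+1; sign (−1)^1·+1^1·+1^1 = -1.
(a,b)_37: α=2, u≡18; β=0, v≡2 (mod 37); (18|37)=-1, (2|37)=-1; sign (−1)^0·-1^0·-1^2 = +1.
(a,b)_23: α=0, u≡16; β=2, v≡5 (mod 23); (16|23)=+1, (5|23)=-1; sign (−1)^0·+1^2·-1^0 = +1.
(a,b)_2: α=-4, β=-6; u≡1, v≡5 (mod 8); ε(u)ε(v)=0·0, αω(v)=-4·1, βω(u)=-6·0; sum ≡ 0  ⇒  +1.
|Ram(105, -35)| = 2, even; anisotropic at {5, 7}.

[5, 7]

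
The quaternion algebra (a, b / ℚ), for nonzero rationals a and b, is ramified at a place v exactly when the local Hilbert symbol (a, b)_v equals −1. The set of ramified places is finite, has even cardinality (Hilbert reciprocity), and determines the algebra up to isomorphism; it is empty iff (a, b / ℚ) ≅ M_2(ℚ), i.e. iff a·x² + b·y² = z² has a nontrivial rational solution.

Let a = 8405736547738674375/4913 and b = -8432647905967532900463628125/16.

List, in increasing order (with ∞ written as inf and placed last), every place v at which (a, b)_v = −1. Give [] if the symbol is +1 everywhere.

(a, b) ≡ (1508087, -168245) mod (ℚ^×)²; places V = {2, 3, 5, 7, 11, 17, 19, 23, 29, ∞}.
(a,b)_23: α=3, u≡21; β=5, v≡11 (mod 23); (21|23)=-1, (11|23)=-1; sign (−1)^1·-1^5·-1^3 = -1.
(a,b)_2: α=0, β=-4; u≡7, v≡3 (mod 8); ε(u)ε(v)=1·1, αω(v)=0·1, βω(u)=-4·0; sum ≡ 1  ⇒  -1.
(a,b)_3: α=8, u≡2; β=2, v≡1 (mod 3); (2|3)=-1, (1|3)=+1; sign (−1)^0·-1^2·+1^8 = +1.
(a,b)_19: α=3, u≡15; β=5, v≡13 (mod 19); (15|19)=-1, (13|19)=-1; sign (−1)^1·-1^5·-1^3 = -1.
(a,b)_29: α=1, u≡13; β=2, v≡13 (mod 29); (13|29)=+1, (13|29)=+1; sign (−1)^0·+1^2·+1^1 = +1.
(a,b)_∞: sgn(1508087)=+, sgn(-168245)=−, so +1.
(a,b)_17: α=-3, u≡14; β=0, v≡9 (mod 17); (14|17)=-1, (9|17)=+1; sign (−1)^0·-1^0·+1^-3 = +1.
(a,b)_11: α=2, u≡9; β=3, v≡2 (mod 11); (9|11)=+1, (2|11)=-1; sign (−1)^0·+1^3·-1^2 = +1.
(a,b)_7: α=1, u≡1; β=5, v≡6 (mod 7); (1|7)=+1, (6|7)=-1; sign (−1)^1·+1^5·-1^1 = +1.
(a,b)_5: α=4, u≡3; β=5, v≡4 (mod 5); (3|5)=-1, (4|5)=+1; sign (−1)^0·-1^5·+1^4 = -1.
Ram(1508087, -168245) = {2, 5, 19, 23}; no ℚ_2-point on the conic.

[2, 5, 19, 23]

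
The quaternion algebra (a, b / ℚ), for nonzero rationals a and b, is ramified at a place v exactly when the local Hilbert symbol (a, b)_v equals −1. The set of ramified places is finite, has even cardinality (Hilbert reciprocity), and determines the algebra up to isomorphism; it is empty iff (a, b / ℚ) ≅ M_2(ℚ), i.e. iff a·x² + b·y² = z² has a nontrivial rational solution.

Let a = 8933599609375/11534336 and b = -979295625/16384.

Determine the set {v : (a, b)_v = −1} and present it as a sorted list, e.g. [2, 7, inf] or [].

(a, b) ≡ (17765, -3553) mod (ℚ^×)²; places V = {2, 3, 5, 7, 11, 17, 19, ∞}.
(a,b)_17: α=3, u≡9; β=1, v≡5 (mod 17); (9|17)=+1, (5|17)=-1; sign (−1)^0·+1^1·-1^3 = -1.
(a,b)_∞: sgn(17765)=+, sgn(-3553)=−, so +1.
(a,b)_2: α=-20, β=-14; u≡5, v≡7 (mod 8); ε(u)ε(v)=0·1, αω(v)=-20·0, βω(u)=-14·1; sum ≡ 0  ⇒  +1.
(a,b)_5: α=9, u≡3; β=4, v≡3 (mod 5); (3|5)=-1, (3|5)=-1; sign (−1)^0·-1^4·-1^9 = -1.
(a,b)_7: α=2, u≡6; β=2, v≡3 (mod 7); (6|7)=-1, (3|7)=-1; sign (−1)^0·-1^2·-1^2 = +1.
(a,b)_3: α=0, u≡2; β=2, v≡2 (mod 3); (2|3)=-1, (2|3)=-1; sign (−1)^0·-1^2·-1^0 = +1.
(a,b)_11: α=-1, u≡1; β=1, v≡6 (mod 11); (1|11)=+1, (6|11)=-1; sign (−1)^1·+1^1·-1^-1 = +1.
(a,b)_19: α=1, u≡17; β=1, v≡15 (mod 19); (17|19)=+1, (15|19)=-1; sign (−1)^1·+1^1·-1^1 = +1.
Ram(17765, -3553) = {5, 17}; no ℚ_5-point on the conic.

[5, 17]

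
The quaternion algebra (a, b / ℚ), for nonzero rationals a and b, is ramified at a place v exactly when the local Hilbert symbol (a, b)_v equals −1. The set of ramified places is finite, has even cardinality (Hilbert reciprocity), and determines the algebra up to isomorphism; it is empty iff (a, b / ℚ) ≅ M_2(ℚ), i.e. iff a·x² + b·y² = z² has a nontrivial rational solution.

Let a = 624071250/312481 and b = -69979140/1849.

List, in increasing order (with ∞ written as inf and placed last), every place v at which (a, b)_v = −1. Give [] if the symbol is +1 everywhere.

Mod squares: a ≡ 66, b ≡ -1785. Check v ∈ {∞, 2, 3, 5, 7, 11, 13, 17, 41, 43}.
v=13: a=13^-2·(≡12), b=13^0·(≡1) mod 13; (12|13)=+1, (1|13)=+1; (−1)^{-2·0·6}·(+1)^0·(+1)^-2 = +1.
v=41: a=41^2·(≡10), b=41^0·(≡38) mod 41; (10|41)=+1, (38|41)=-1; (−1)^{2·0·20}·(+1)^0·(-1)^2 = +1.
v=43: a=43^-2·(≡16), b=43^-2·(≡6) mod 43; (16|43)=+1, (6|43)=+1; (−1)^{-2·-2·21}·(+1)^-2·(+1)^-2 = +1.
v=7: a=7^0·(≡5), b=7^1·(≡2) mod 7; (5|7)=-1, (2|7)=+1; (−1)^{0·1·3}·(-1)^1·(+1)^0 = -1.
v=∞: 66 > 0 and -1785 < 0  ⇒  (a,b)_∞ = +1.
v=2: v_2(a)=1, v_2(b)=2; units ≡ 1, 7 (mod 8); ε·ε+αω+βω = 0·1+1·0+2·0 ≡ 0  ⇒  (a,b)_2 = +1.
v=17: a=17^0·(≡15), b=17^1·(≡10) mod 17; (15|17)=+1, (10|17)=-1; (−1)^{0·1·8}·(+1)^1·(-1)^0 = +1.
v=3: a=3^3·(≡1), b=3^5·(≡2) mod 3; (1|3)=+1, (2|3)=-1; (−1)^{3·5·1}·(+1)^5·(-1)^3 = +1.
v=11: a=11^1·(≡10), b=11^2·(≡7) mod 11; (10|11)=-1, (7|11)=-1; (−1)^{1·2·5}·(-1)^2·(-1)^1 = -1.
v=5: a=5^4·(≡4), b=5^1·(≡3) mod 5; (4|5)=+1, (3|5)=-1; (−1)^{4·1·2}·(+1)^1·(-1)^4 = +1.
(66, -1785 / ℚ) ramifies at {7, 11}: a division algebra.

[7, 11]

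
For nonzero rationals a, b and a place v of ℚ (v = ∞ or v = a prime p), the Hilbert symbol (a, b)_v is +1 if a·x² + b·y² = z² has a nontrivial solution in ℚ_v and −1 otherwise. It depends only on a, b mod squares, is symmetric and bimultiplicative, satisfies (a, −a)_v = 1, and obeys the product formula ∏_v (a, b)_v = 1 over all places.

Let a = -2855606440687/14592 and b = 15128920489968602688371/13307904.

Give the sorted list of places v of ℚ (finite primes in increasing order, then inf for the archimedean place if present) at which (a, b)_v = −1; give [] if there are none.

Mod squares: a ≡ -1312311, b ≡ 11. Check v ∈ {∞, 2, 3, 7, 11, 13, 19, 23, 37, 43}.
v=23: a=23^1·(≡16), b=23^2·(≡14) mod 23; (16|23)=+1, (14|23)=-1; (−1)^{1·2·11}·(+1)^2·(-1)^1 = -1.
v=19: a=19^-1·(≡8), b=19^-2·(≡16) mod 19; (8|19)=-1, (16|19)=+1; (−1)^{-1·-2·9}·(-1)^-2·(+1)^-1 = +1.
v=11: a=11^1·(≡4), b=11^1·(≡5) mod 11; (4|11)=+1, (5|11)=+1; (−1)^{1·1·5}·(+1)^1·(+1)^1 = -1.
v=∞: -1312311 < 0 and 11 > 0  ⇒  (a,b)_∞ = +1.
v=43: a=43^2·(≡16), b=43^4·(≡36) mod 43; (16|43)=+1, (36|43)=+1; (−1)^{2·4·21}·(+1)^4·(+1)^2 = +1.
v=2: v_2(a)=-8, v_2(b)=-12; units ≡ 1, 3 (mod 8); ε·ε+αω+βω = 0·1+-8·1+-12·0 ≡ 0  ⇒  (a,b)_2 = +1.
v=7: a=7^3·(≡1), b=7^4·(≡4) mod 7; (1|7)=+1, (4|7)=+1; (−1)^{3·4·3}·(+1)^4·(+1)^3 = +1.
v=37: a=37^2·(≡13), b=37^4·(≡16) mod 37; (13|37)=-1, (16|37)=+1; (−1)^{2·4·18}·(-1)^4·(+1)^2 = +1.
v=13: a=13^1·(≡5), b=13^2·(≡6) mod 13; (5|13)=-1, (6|13)=-1; (−1)^{1·2·6}·(-1)^2·(-1)^1 = -1.
v=3: a=3^-1·(≡2), b=3^-2·(≡2) mod 3; (2|3)=-1, (2|3)=-1; (−1)^{-1·-2·1}·(-1)^-2·(-1)^-1 = -1.
|Ram(-1312311, 11)| = 4, even; anisotropic at {3, 11, 13, 23}.

[3, 11, 13, 23]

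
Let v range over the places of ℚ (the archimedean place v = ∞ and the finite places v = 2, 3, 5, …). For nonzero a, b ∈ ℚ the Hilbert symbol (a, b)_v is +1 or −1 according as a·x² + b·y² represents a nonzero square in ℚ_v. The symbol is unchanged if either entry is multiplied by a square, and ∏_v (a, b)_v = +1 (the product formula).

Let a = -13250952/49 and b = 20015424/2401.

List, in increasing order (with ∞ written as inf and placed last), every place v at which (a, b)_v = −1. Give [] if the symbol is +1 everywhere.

[2, 13]

Mod squares: a ≡ -2, b ≡ 429. Check v ∈ {∞, 2, 3, 7, 11, 13}.
v=3: a=3^4·(≡1), b=3^7·(≡2) mod 3; (1|3)=+1, (2|3)=-1; (−1)^{4·7·1}·(+1)^7·(-1)^4 = +1.
v=11: a=11^2·(≡3), b=11^1·(≡10) mod 11; (3|11)=+1, (10|11)=-1; (−1)^{2·1·5}·(+1)^1·(-1)^2 = +1.
v=7: a=7^-2·(≡6), b=7^-4·(≡2) mod 7; (6|7)=-1, (2|7)=+1; (−1)^{-2·-4·3}·(-1)^-4·(+1)^-2 = +1.
v=2: v_2(a)=3, v_2(b)=6; units ≡ 7, 5 (mod 8); ε·ε+αω+βω = 1·0+3·1+6·0 ≡ 1  ⇒  (a,b)_2 = -1.
v=∞: -2 < 0 and 429 > 0  ⇒  (a,b)_∞ = +1.
v=13: a=13^2·(≡6), b=13^1·(≡5) mod 13; (6|13)=-1, (5|13)=-1; (−1)^{2·1·6}·(-1)^1·(-1)^2 = -1.
Ram(-2, 429) = {2, 13}; no ℚ_2-point on the conic.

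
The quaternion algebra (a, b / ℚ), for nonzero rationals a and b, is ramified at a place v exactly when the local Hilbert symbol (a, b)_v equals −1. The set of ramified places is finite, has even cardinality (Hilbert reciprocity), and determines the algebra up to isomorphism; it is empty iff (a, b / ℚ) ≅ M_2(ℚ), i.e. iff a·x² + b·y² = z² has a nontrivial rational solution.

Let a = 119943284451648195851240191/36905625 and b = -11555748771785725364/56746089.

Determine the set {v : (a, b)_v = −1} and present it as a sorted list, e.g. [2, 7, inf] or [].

(a, b) ≡ (6919, -29) mod (ℚ^×)²; places V = {2, 3, 5, 11, 13, 17, 29, 31, 37, ∞}.
(a,b)_17: α=5, u≡16; β=2, v≡10 (mod 17); (16|17)=+1, (10|17)=-1; sign (−1)^0·+1^2·-1^5 = -1.
(a,b)_3: α=-10, u≡1; β=-10, v≡1 (mod 3); (1|3)=+1, (1|3)=+1; sign (−1)^0·+1^-10·+1^-10 = +1.
(a,b)_37: α=3, u≡2; β=2, v≡29 (mod 37); (2|37)=-1, (29|37)=-1; sign (−1)^0·-1^2·-1^3 = -1.
(a,b)_∞: sgn(6919)=+, sgn(-29)=−, so +1.
(a,b)_31: α=0, u≡11; β=-2, v≡19 (mod 31); (11|31)=-1, (19|31)=+1; sign (−1)^0·-1^-2·+1^0 = +1.
(a,b)_11: α=9, u≡8; β=6, v≡1 (mod 11); (8|11)=-1, (1|11)=+1; sign (−1)^0·-1^6·+1^9 = +1.
(a,b)_13: α=0, u≡10; β=2, v≡10 (mod 13); (10|13)=+1, (10|13)=+1; sign (−1)^0·+1^2·+1^0 = +1.
(a,b)_5: α=-4, u≡4; β=0, v≡4 (mod 5); (4|5)=+1, (4|5)=+1; sign (−1)^0·+1^0·+1^-4 = +1.
(a,b)_2: α=0, β=2; u≡7, v≡3 (mod 8); ε(u)ε(v)=1·1, αω(v)=0·1, βω(u)=2·0; sum ≡ 1  ⇒  -1.
(a,b)_29: α=4, u≡3; β=3, v≡4 (mod 29); (3|29)=-1, (4|29)=+1; sign (−1)^0·-1^3·+1^4 = -1.
Ram(6919, -29) = {2, 17, 29, 37}; no ℚ_2-point on the conic.

[2, 17, 29, 37]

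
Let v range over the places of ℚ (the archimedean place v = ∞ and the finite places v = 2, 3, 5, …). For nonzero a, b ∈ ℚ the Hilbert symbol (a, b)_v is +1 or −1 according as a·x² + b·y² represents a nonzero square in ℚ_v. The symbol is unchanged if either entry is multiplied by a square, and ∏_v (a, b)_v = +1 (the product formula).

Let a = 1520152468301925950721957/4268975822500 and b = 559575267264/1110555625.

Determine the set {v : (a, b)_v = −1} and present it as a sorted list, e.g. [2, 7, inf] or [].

[3, 17]

Mod squares: a ≡ 12597, b ≡ 4199. Check v ∈ {∞, 2, 3, 5, 7, 13, 17, 19, 31, 37, 43}.
v=2: v_2(a)=-2, v_2(b)=6; units ≡ 5, 7 (mod 8); ε·ε+αω+βω = 0·1+-2·0+6·1 ≡ 0  ⇒  (a,b)_2 = +1.
v=7: a=7^4·(≡4), b=7^0·(≡5) mod 7; (4|7)=+1, (5|7)=-1; (−1)^{4·0·3}·(+1)^0·(-1)^4 = +1.
v=∞: 12597 > 0 and 4199 > 0  ⇒  (a,b)_∞ = +1.
v=31: a=31^-4·(≡22), b=31^-2·(≡9) mod 31; (22|31)=-1, (9|31)=+1; (−1)^{-4·-2·15}·(-1)^-2·(+1)^-4 = +1.
v=43: a=43^-2·(≡9), b=43^-2·(≡20) mod 43; (9|43)=+1, (20|43)=-1; (−1)^{-2·-2·21}·(+1)^-2·(-1)^-2 = +1.
v=37: a=37^4·(≡5), b=37^2·(≡32) mod 37; (5|37)=-1, (32|37)=-1; (−1)^{4·2·18}·(-1)^2·(-1)^4 = +1.
v=3: a=3^3·(≡2), b=3^2·(≡2) mod 3; (2|3)=-1, (2|3)=-1; (−1)^{3·2·1}·(-1)^2·(-1)^3 = -1.
v=13: a=13^5·(≡8), b=13^3·(≡2) mod 13; (8|13)=-1, (2|13)=-1; (−1)^{5·3·6}·(-1)^3·(-1)^5 = +1.
v=19: a=19^3·(≡6), b=19^1·(≡8) mod 19; (6|19)=+1, (8|19)=-1; (−1)^{3·1·9}·(+1)^1·(-1)^3 = +1.
v=17: a=17^3·(≡14), b=17^1·(≡16) mod 17; (14|17)=-1, (16|17)=+1; (−1)^{3·1·8}·(-1)^1·(+1)^3 = -1.
v=5: a=5^-4·(≡2), b=5^-4·(≡1) mod 5; (2|5)=-1, (1|5)=+1; (−1)^{-4·-4·2}·(-1)^-4·(+1)^-4 = +1.
Ram(12597, 4199) = {3, 17}; no ℚ_3-point on the conic.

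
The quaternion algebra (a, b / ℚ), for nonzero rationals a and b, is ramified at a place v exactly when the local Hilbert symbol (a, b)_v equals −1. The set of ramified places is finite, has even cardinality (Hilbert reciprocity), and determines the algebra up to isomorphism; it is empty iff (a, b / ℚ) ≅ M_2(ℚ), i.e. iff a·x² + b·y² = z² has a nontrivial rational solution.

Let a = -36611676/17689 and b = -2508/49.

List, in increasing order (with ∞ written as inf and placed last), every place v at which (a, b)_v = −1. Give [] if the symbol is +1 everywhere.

[3, 19, 23, inf]

Mod squares: a ≡ -391, b ≡ -627. Check v ∈ {∞, 2, 3, 7, 11, 17, 19, 23}.
v=19: a=19^-2·(≡15), b=19^1·(≡7) mod 19; (15|19)=-1, (7|19)=+1; (−1)^{-2·1·9}·(-1)^1·(+1)^-2 = -1.
v=3: a=3^4·(≡2), b=3^1·(≡1) mod 3; (2|3)=-1, (1|3)=+1; (−1)^{4·1·1}·(-1)^1·(+1)^4 = -1.
v=11: a=11^0·(≡9), b=11^1·(≡5) mod 11; (9|11)=+1, (5|11)=+1; (−1)^{0·1·5}·(+1)^1·(+1)^0 = +1.
v=∞: -391 < 0 and -627 < 0  ⇒  (a,b)_∞ = -1.
v=7: a=7^-2·(≡1), b=7^-2·(≡5) mod 7; (1|7)=+1, (5|7)=-1; (−1)^{-2·-2·3}·(+1)^-2·(-1)^-2 = +1.
v=23: a=23^1·(≡9), b=23^0·(≡15) mod 23; (9|23)=+1, (15|23)=-1; (−1)^{1·0·11}·(+1)^0·(-1)^1 = -1.
v=17: a=17^3·(≡5), b=17^0·(≡13) mod 17; (5|17)=-1, (13|17)=+1; (−1)^{3·0·8}·(-1)^0·(+1)^3 = +1.
v=2: v_2(a)=2, v_2(b)=2; units ≡ 1, 5 (mod 8); ε·ε+αω+βω = 0·0+2·1+2·0 ≡ 0  ⇒  (a,b)_2 = +1.
(-391, -627 / ℚ) ramifies at {3, 19, 23, ∞}: a division algebra.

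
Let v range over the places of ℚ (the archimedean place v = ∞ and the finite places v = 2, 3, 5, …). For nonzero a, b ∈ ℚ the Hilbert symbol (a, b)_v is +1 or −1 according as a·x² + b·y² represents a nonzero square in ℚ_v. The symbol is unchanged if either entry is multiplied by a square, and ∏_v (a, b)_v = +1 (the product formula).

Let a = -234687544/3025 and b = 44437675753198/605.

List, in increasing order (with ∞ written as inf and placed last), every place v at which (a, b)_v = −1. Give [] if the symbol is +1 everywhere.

[2, 7, 19, 29]

Mod squares: a ≡ -162526, b ≡ 74324390. Check v ∈ {∞, 2, 5, 7, 11, 13, 19, 29, 41, 47}.
v=41: a=41^0·(≡2), b=41^1·(≡4) mod 41; (2|41)=+1, (4|41)=+1; (−1)^{0·1·20}·(+1)^1·(+1)^0 = +1.
v=47: a=47^1·(≡40), b=47^1·(≡36) mod 47; (40|47)=-1, (36|47)=+1; (−1)^{1·1·23}·(-1)^1·(+1)^1 = +1.
v=2: v_2(a)=3, v_2(b)=1; units ≡ 1, 3 (mod 8); ε·ε+αω+βω = 0·1+3·1+1·0 ≡ 1  ⇒  (a,b)_2 = -1.
v=29: a=29^0·(≡26), b=29^1·(≡13) mod 29; (26|29)=-1, (13|29)=+1; (−1)^{0·1·14}·(-1)^1·(+1)^0 = -1.
v=13: a=13^1·(≡12), b=13^2·(≡10) mod 13; (12|13)=+1, (10|13)=+1; (−1)^{1·2·6}·(+1)^2·(+1)^1 = +1.
v=5: a=5^-2·(≡1), b=5^-1·(≡3) mod 5; (1|5)=+1, (3|5)=-1; (−1)^{-2·-1·2}·(+1)^-1·(-1)^-2 = +1.
v=11: a=11^-2·(≡10), b=11^-2·(≡7) mod 11; (10|11)=-1, (7|11)=-1; (−1)^{-2·-2·5}·(-1)^-2·(-1)^-2 = +1.
v=∞: -162526 < 0 and 74324390 > 0  ⇒  (a,b)_∞ = +1.
v=19: a=19^3·(≡15), b=19^3·(≡18) mod 19; (15|19)=-1, (18|19)=-1; (−1)^{3·3·9}·(-1)^3·(-1)^3 = -1.
v=7: a=7^1·(≡2), b=7^3·(≡1) mod 7; (2|7)=+1, (1|7)=+1; (−1)^{1·3·3}·(+1)^3·(+1)^1 = -1.
|Ram(-162526, 74324390)| = 4, even; anisotropic at {2, 7, 19, 29}.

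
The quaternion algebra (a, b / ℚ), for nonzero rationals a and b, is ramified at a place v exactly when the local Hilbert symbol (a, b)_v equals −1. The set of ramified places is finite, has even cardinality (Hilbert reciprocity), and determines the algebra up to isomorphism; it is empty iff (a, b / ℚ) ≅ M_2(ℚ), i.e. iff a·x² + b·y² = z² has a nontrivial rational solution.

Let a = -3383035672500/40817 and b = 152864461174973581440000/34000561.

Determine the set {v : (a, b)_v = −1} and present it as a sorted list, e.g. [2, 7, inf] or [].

Mod squares: a ≡ -493, b ≡ 69. Check v ∈ {∞, 2, 3, 5, 7, 11, 17, 23, 29}.
v=29: a=29^1·(≡27), b=29^2·(≡14) mod 29; (27|29)=-1, (14|29)=-1; (−1)^{1·2·14}·(-1)^2·(-1)^1 = -1.
v=17: a=17^-1·(≡7), b=17^-2·(≡2) mod 17; (7|17)=-1, (2|17)=+1; (−1)^{-1·-2·8}·(-1)^-2·(+1)^-1 = +1.
v=11: a=11^2·(≡2), b=11^4·(≡5) mod 11; (2|11)=-1, (5|11)=+1; (−1)^{2·4·5}·(-1)^4·(+1)^2 = +1.
v=7: a=7^-4·(≡2), b=7^-6·(≡3) mod 7; (2|7)=+1, (3|7)=-1; (−1)^{-4·-6·3}·(+1)^-6·(-1)^-4 = +1.
v=3: a=3^6·(≡2), b=3^13·(≡2) mod 3; (2|3)=-1, (2|3)=-1; (−1)^{6·13·1}·(-1)^13·(-1)^6 = -1.
v=2: v_2(a)=2, v_2(b)=10; units ≡ 3, 5 (mod 8); ε·ε+αω+βω = 1·0+2·1+10·1 ≡ 0  ⇒  (a,b)_2 = +1.
v=∞: -493 < 0 and 69 > 0  ⇒  (a,b)_∞ = +1.
v=23: a=23^2·(≡2), b=23^3·(≡1) mod 23; (2|23)=+1, (1|23)=+1; (−1)^{2·3·11}·(+1)^3·(+1)^2 = +1.
v=5: a=5^4·(≡2), b=5^4·(≡4) mod 5; (2|5)=-1, (4|5)=+1; (−1)^{4·4·2}·(-1)^4·(+1)^4 = +1.
Ram(-493, 69) = {3, 29}; no ℚ_3-point on the conic.

[3, 29]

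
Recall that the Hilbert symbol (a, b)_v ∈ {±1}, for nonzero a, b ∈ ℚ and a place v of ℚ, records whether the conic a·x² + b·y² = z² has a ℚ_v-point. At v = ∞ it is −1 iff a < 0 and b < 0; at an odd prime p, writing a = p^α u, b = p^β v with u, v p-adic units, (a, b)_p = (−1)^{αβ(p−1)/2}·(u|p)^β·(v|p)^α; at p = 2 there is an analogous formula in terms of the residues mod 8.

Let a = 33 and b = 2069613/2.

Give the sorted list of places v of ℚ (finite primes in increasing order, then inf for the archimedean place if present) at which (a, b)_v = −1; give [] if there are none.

Mod squares: a ≡ 33, b ≡ 26. Check v ∈ {∞, 2, 3, 7, 11, 13, 19}.
v=11: a=11^1·(≡3), b=11^0·(≡9) mod 11; (3|11)=+1, (9|11)=+1; (−1)^{1·0·5}·(+1)^0·(+1)^1 = +1.
v=3: a=3^1·(≡2), b=3^2·(≡2) mod 3; (2|3)=-1, (2|3)=-1; (−1)^{1·2·1}·(-1)^2·(-1)^1 = -1.
v=13: a=13^0·(≡7), b=13^1·(≡8) mod 13; (7|13)=-1, (8|13)=-1; (−1)^{0·1·6}·(-1)^1·(-1)^0 = -1.
v=19: a=19^0·(≡14), b=19^2·(≡7) mod 19; (14|19)=-1, (7|19)=+1; (−1)^{0·2·9}·(-1)^2·(+1)^0 = +1.
v=2: v_2(a)=0, v_2(b)=-1; units ≡ 1, 5 (mod 8); ε·ε+αω+βω = 0·0+0·1+-1·0 ≡ 0  ⇒  (a,b)_2 = +1.
v=7: a=7^0·(≡5), b=7^2·(≡3) mod 7; (5|7)=-1, (3|7)=-1; (−1)^{0·2·3}·(-1)^2·(-1)^0 = +1.
v=∞: 33 > 0 and 26 > 0  ⇒  (a,b)_∞ = +1.
|Ram(33, 26)| = 2, even; anisotropic at {3, 13}.

[3, 13]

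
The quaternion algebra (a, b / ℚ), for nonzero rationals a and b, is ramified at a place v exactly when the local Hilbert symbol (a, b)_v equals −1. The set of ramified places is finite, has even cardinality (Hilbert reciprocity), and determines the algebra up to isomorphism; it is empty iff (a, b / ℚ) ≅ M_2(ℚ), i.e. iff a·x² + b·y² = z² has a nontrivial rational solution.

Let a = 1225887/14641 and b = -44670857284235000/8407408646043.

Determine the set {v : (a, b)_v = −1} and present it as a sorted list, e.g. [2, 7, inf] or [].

[2, 3, 7, 17]

(a, b) ≡ (663, -8778) mod (ℚ^×)²; places V = {2, 3, 5, 7, 11, 13, 17, 19, 29, 43, 47, ∞}.
(a,b)_47: α=0, u≡19; β=2, v≡40 (mod 47); (19|47)=-1, (40|47)=-1; sign (−1)^0·-1^2·-1^0 = +1.
(a,b)_19: α=0, u≡11; β=-1, v≡12 (mod 19); (11|19)=+1, (12|19)=-1; sign (−1)^0·+1^-1·-1^0 = +1.
(a,b)_2: α=0, β=3; u≡7, v≡3 (mod 8); ε(u)ε(v)=1·1, αω(v)=0·1, βω(u)=3·0; sum ≡ 1  ⇒  -1.
(a,b)_29: α=0, u≡22; β=-2, v≡1 (mod 29); (22|29)=+1, (1|29)=+1; sign (−1)^0·+1^-2·+1^0 = +1.
(a,b)_5: α=0, u≡2; β=4, v≡3 (mod 5); (2|5)=-1, (3|5)=-1; sign (−1)^0·-1^4·-1^0 = +1.
(a,b)_∞: sgn(663)=+, sgn(-8778)=−, so +1.
(a,b)_11: α=-4, u≡3; β=-7, v≡3 (mod 11); (3|11)=+1, (3|11)=+1; sign (−1)^0·+1^-7·+1^-4 = +1.
(a,b)_7: α=0, u≡3; β=1, v≡6 (mod 7); (3|7)=-1, (6|7)=-1; sign (−1)^0·-1^1·-1^0 = -1.
(a,b)_13: α=1, u≡12; β=2, v≡9 (mod 13); (12|13)=+1, (9|13)=+1; sign (−1)^0·+1^2·+1^1 = +1.
(a,b)_3: α=1, u≡2; β=-3, v≡2 (mod 3); (2|3)=-1, (2|3)=-1; sign (−1)^1·-1^-3·-1^1 = -1.
(a,b)_43: α=2, u≡7; β=4, v≡30 (mod 43); (7|43)=-1, (30|43)=-1; sign (−1)^0·-1^4·-1^2 = +1.
(a,b)_17: α=1, u≡12; β=0, v≡12 (mod 17); (12|17)=-1, (12|17)=-1; sign (−1)^0·-1^0·-1^1 = -1.
Ram(663, -8778) = {2, 3, 7, 17}; no ℚ_2-point on the conic.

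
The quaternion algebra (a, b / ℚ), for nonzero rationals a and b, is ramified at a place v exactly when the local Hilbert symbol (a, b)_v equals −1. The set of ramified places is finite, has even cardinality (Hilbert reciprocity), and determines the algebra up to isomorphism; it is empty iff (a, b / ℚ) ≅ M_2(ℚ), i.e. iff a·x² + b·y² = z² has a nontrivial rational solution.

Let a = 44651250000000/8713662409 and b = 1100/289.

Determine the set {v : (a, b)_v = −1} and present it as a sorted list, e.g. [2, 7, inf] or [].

(a, b) ≡ (2, 11) mod (ℚ^×)²; places V = {2, 3, 5, 7, 11, 17, 19, ∞}.
(a,b)_3: α=6, u≡2; β=0, v≡2 (mod 3); (2|3)=-1, (2|3)=-1; sign (−1)^0·-1^0·-1^6 = +1.
(a,b)_19: α=-2, u≡10; β=0, v≡9 (mod 19); (10|19)=-1, (9|19)=+1; sign (−1)^0·-1^0·+1^-2 = +1.
(a,b)_2: α=7, β=2; u≡1, v≡3 (mod 8); ε(u)ε(v)=0·1, αω(v)=7·1, βω(u)=2·0; sum ≡ 1  ⇒  -1.
(a,b)_∞: sgn(2)=+, sgn(11)=+, so +1.
(a,b)_5: α=10, u≡2; β=2, v≡1 (mod 5); (2|5)=-1, (1|5)=+1; sign (−1)^0·-1^2·+1^10 = +1.
(a,b)_11: α=0, u≡6; β=1, v≡4 (mod 11); (6|11)=-1, (4|11)=+1; sign (−1)^0·-1^1·+1^0 = -1.
(a,b)_7: α=2, u≡1; β=0, v≡4 (mod 7); (1|7)=+1, (4|7)=+1; sign (−1)^0·+1^0·+1^2 = +1.
(a,b)_17: α=-6, u≡13; β=-2, v≡12 (mod 17); (13|17)=+1, (12|17)=-1; sign (−1)^0·+1^-2·-1^-6 = +1.
(2, 11 / ℚ) ramifies at {2, 11}: a division algebra.

[2, 11]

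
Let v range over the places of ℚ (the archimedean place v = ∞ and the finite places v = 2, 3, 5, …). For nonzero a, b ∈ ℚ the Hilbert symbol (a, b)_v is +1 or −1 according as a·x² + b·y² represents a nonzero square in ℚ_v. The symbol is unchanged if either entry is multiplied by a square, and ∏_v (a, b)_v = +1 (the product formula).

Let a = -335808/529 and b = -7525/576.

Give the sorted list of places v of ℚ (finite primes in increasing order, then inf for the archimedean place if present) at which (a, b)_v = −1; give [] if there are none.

[7, 11, 43, inf]

(a, b) ≡ (-583, -301) mod (ℚ^×)²; places V = {2, 3, 5, 7, 11, 23, 43, 53, ∞}.
(a,b)_5: α=0, u≡3; β=2, v≡4 (mod 5); (3|5)=-1, (4|5)=+1; sign (−1)^0·-1^2·+1^0 = +1.
(a,b)_2: α=6, β=-6; u≡1, v≡3 (mod 8); ε(u)ε(v)=0·1, αω(v)=6·1, βω(u)=-6·0; sum ≡ 0  ⇒  +1.
(a,b)_11: α=1, u≡8; β=0, v≡8 (mod 11); (8|11)=-1, (8|11)=-1; sign (−1)^0·-1^0·-1^1 = -1.
(a,b)_3: α=2, u≡2; β=-2, v≡2 (mod 3); (2|3)=-1, (2|3)=-1; sign (−1)^0·-1^-2·-1^2 = +1.
(a,b)_∞: sgn(-583)=−, sgn(-301)=−, so -1.
(a,b)_53: α=1, u≡29; β=0, v≡15 (mod 53); (29|53)=+1, (15|53)=+1; sign (−1)^0·+1^0·+1^1 = +1.
(a,b)_23: α=-2, u≡15; β=0, v≡19 (mod 23); (15|23)=-1, (19|23)=-1; sign (−1)^0·-1^0·-1^-2 = +1.
(a,b)_7: α=0, u≡6; β=1, v≡5 (mod 7); (6|7)=-1, (5|7)=-1; sign (−1)^0·-1^1·-1^0 = -1.
(a,b)_43: α=0, u≡5; β=1, v≡15 (mod 43); (5|43)=-1, (15|43)=+1; sign (−1)^0·-1^1·+1^0 = -1.
|Ram(-583, -301)| = 4, even; anisotropic at {7, 11, 43, ∞}.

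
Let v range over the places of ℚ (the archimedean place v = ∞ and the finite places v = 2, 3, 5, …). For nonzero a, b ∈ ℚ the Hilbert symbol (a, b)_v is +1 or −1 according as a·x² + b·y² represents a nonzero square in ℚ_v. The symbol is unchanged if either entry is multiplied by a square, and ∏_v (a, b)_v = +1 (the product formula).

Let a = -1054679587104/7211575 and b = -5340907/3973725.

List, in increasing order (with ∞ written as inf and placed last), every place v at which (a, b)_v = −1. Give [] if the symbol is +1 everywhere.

[3, 11, 17, inf]

(a, b) ≡ (-462, -3927) mod (ℚ^×)²; places V = {2, 3, 5, 7, 11, 13, 17, 29, ∞}.
(a,b)_3: α=1, u≡2; β=-3, v≡2 (mod 3); (2|3)=-1, (2|3)=-1; sign (−1)^1·-1^-3·-1^1 = -1.
(a,b)_13: α=4, u≡6; β=4, v≡4 (mod 13); (6|13)=-1, (4|13)=+1; sign (−1)^0·-1^4·+1^4 = +1.
(a,b)_17: α=2, u≡6; β=1, v≡12 (mod 17); (6|17)=-1, (12|17)=-1; sign (−1)^0·-1^1·-1^2 = -1.
(a,b)_11: α=3, u≡7; β=1, v≡10 (mod 11); (7|11)=-1, (10|11)=-1; sign (−1)^1·-1^1·-1^3 = -1.
(a,b)_∞: sgn(-462)=−, sgn(-3927)=−, so -1.
(a,b)_7: α=-3, u≡1; β=-1, v≡3 (mod 7); (1|7)=+1, (3|7)=-1; sign (−1)^1·+1^-1·-1^-3 = +1.
(a,b)_5: α=-2, u≡2; β=-2, v≡2 (mod 5); (2|5)=-1, (2|5)=-1; sign (−1)^0·-1^-2·-1^-2 = +1.
(a,b)_2: α=5, β=0; u≡1, v≡1 (mod 8); ε(u)ε(v)=0·0, αω(v)=5·0, βω(u)=0·0; sum ≡ 0  ⇒  +1.
(a,b)_29: α=-2, u≡17; β=-2, v≡3 (mod 29); (17|29)=-1, (3|29)=-1; sign (−1)^0·-1^-2·-1^-2 = +1.
(-462, -3927 / ℚ) ramifies at {3, 11, 17, ∞}: a division algebra.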